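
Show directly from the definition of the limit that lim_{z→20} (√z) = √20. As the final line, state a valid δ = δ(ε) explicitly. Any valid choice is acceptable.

Let ε > 0. We want δ > 0 such that 0 < |z − 20| < δ implies |√z − √20| < ε.
Multiplying by the conjugate, |√z − √20| = |z − 20|/(√z + √20).
Restrict δ ≤ 20 so that |z − 20| < 20 forces z > 0, and then √z + √20 > √20.
Hence |√z − √20| < |z − 20|/√20, which is < ε once |z − 20| < √20·ε.
Take δ = min(20, √20·ε). If 0 < |z − 20| < δ then z > 0 and |√z − √20| < |z − 20|/√20 < ε.

δ = min(20, √20·ε)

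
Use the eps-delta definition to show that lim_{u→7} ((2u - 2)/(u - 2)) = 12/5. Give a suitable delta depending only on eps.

Suppose eps > 0. We want delta > 0 with 0 < |u − 7| < delta ⇒ |(2u - 2)/(u - 2) − (12/5)| < eps.
Combining over a common denominator, (2u - 2)/(u - 2) − (12/5) = [(2u - 2)·5 − 12·(u - 2)] / [5·(u - 2)] = -2(u − 7) / (5(u - 2)).
So |(2u - 2)/(u - 2) − (12/5)| = 2|u − 7| / (5·|u − 2|).
Restrict delta ≤ 5/2. Then |u − 7| < 5/2 gives |u − 2| = |(u − 7) + 5| ≥ 5 − 5/2 = 5/2.
Hence |(2u - 2)/(u - 2) − (12/5)| < 2|u − 7|/(5·(5/2)) = (4/25)|u − 7|, which is < eps once |u − 7| < (25/4)eps.
Take delta = min(5/2, (25/4)eps). Then 0 < |u − 7| < delta forces both bounds, so |(2u - 2)/(u - 2) − (12/5)| < eps.

delta = min(5/2, (25/4)eps)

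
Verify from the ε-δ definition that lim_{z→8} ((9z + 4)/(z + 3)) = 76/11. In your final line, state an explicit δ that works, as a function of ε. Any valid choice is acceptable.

δ = min(11/2, (121/46)ε)

Let ε > 0 be given. We want δ > 0 with 0 < |z − 8| < δ ⇒ |(9z + 4)/(z + 3) − (76/11)| < ε.
Combining over a common denominator, (9z + 4)/(z + 3) − (76/11) = [(9z + 4)·11 − 76·(z + 3)] / [11·(z + 3)] = 23(z − 8) / (11(z + 3)).
So |(9z + 4)/(z + 3) − (76/11)| = 23|z − 8| / (11·|z + 3|).
Require δ ≤ 11/2, so |z + 3| ≥ |11| − |z − 8| > 11 − 11/2 = 11/2.
Hence |(9z + 4)/(z + 3) − (76/11)| < 23|z − 8|/(11·(11/2)) = (46/121)|z − 8|, which is < ε once |z − 8| < (121/46)ε.
Take δ = min(11/2, (121/46)ε). Then 0 < |z − 8| < δ forces both bounds, so |(9z + 4)/(z + 3) − (76/11)| < ε.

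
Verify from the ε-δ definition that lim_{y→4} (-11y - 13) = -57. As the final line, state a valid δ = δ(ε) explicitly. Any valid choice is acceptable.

δ = ε/11

Fix ε > 0. We need δ > 0 so that 0 < |y − 4| < δ implies |(-11y - 13) + 57| < ε.
|(-11y - 13) + 57| = |-11y + 44| = 11|y − 4|.
Thus it suffices that |y − 4| < ε/11.
Take δ = ε/11. If 0 < |y − 4| < δ then |(-11y - 13) + 57| = 11|y − 4| < 11·(ε/11) = ε.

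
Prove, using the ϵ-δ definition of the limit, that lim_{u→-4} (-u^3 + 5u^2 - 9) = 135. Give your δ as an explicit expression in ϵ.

δ = min(2, ϵ/126)

Fix ϵ > 0. We want δ > 0 such that 0 < |u + 4| < δ implies |(-u^3 + 5u^2 - 9) − 135| < ϵ.
(-u^3 + 5u^2 - 9) − 135 = -u^3 + 5u^2 - 144 = (u + 4)(-u^2 + 9u - 36).
So |(-u^3 + 5u^2 - 9) − 135| = |u + 4|·|-u^2 + 9u - 36|.
Assume first that |u + 4| < 2, so |u| < 6. Then |-u^2 + 9u - 36| ≤ 6^2 + 9·6 + 36 = 126.
Hence |(-u^3 + 5u^2 - 9) − 135| ≤ 126|u + 4| < ϵ provided |u + 4| < ϵ/126.
Choosing δ = min(2, ϵ/126) ensures both conditions, hence |(-u^3 + 5u^2 - 9) − 135| < ϵ.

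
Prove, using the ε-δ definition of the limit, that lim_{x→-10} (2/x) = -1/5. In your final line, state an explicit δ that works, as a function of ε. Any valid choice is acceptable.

δ = min(5, 25ε)

Fix ε > 0. We seek δ > 0 such that 0 < |x + 10| < δ implies |2/x + 1/5| < ε.
|2/x + 1/5| = 2·|-10 − x|/(10·|x|) = 2|x + 10|/(10|x|).
Require δ ≤ 5 so that |x| > 10 − 5 = 5, hence 10|x| > 50.
Then |2/x + 1/5| < 2|x + 10|/50, which is < ε when |x + 10| < 25ε.
Take δ = min(5, 25ε). Then 0 < |x + 10| < δ gives both |x + 10| < 5 and |x + 10| < 25ε, so |2/x + 1/5| < ε.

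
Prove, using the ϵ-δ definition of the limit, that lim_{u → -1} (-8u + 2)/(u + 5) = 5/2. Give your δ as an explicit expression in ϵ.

Fix ϵ > 0. We want δ > 0 with 0 < |u + 1| < δ ⇒ |(-8u + 2)/(u + 5) − (5/2)| < ϵ.
Combining over a common denominator, (-8u + 2)/(u + 5) − (5/2) = [(-8u + 2)·4 − 10·(u + 5)] / [4·(u + 5)] = -42(u + 1) / (4(u + 5)).
So |(-8u + 2)/(u + 5) − (5/2)| = 42|u + 1| / (4·|u + 5|).
Restrict δ ≤ 2. Then |u + 1| < 2 gives |u + 5| = |(u + 1) + 4| ≥ 4 − 2 = 2.
Hence |(-8u + 2)/(u + 5) − (5/2)| < 42|u + 1|/(4·2) = (21/4)|u + 1|, which is < ϵ once |u + 1| < (4/21)ϵ.
Take δ = min(2, (4/21)ϵ). Then 0 < |u + 1| < δ forces both bounds, so |(-8u + 2)/(u + 5) − (5/2)| < ϵ.

δ = min(2, (4/21)ϵ)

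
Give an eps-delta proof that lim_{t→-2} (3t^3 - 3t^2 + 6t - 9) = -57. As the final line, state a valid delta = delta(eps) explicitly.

Let eps > 0 be given. We want delta > 0 such that 0 < |t + 2| < delta implies |(3t^3 - 3t^2 + 6t - 9) + 57| < eps.
(3t^3 - 3t^2 + 6t - 9) + 57 = 3t^3 - 3t^2 + 6t + 48 = (t + 2)(3t^2 - 9t + 24).
So |(3t^3 - 3t^2 + 6t - 9) + 57| = |t + 2|·|3t^2 - 9t + 24|.
Assume first that |t + 2| < 2, so |t| < 4. Then |3t^2 - 9t + 24| ≤ 3·4^2 + 9·4 + 24 = 108.
Hence |(3t^3 - 3t^2 + 6t - 9) + 57| ≤ 108|t + 2| < eps provided |t + 2| < eps/108.
Take delta = min(2, eps/108). Then 0 < |t + 2| < delta gives both |t + 2| < 2 and |t + 2| < eps/108, so |(3t^3 - 3t^2 + 6t - 9) + 57| < eps.

delta = min(2, eps/108)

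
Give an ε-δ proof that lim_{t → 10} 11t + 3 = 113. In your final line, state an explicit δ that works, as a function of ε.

Let ε > 0. We need δ > 0 so that 0 < |t − 10| < δ implies |(11t + 3) − 113| < ε.
Since (11t + 3) − 113 = 11(t − 10), we have |(11t + 3) − 113| = 11|t − 10|.
Thus it suffices that |t − 10| < ε/11.
Choosing δ = ε/11 gives |(11t + 3) − 113| = 11|t − 10| < ε whenever |t − 10| < δ.

δ = ε/11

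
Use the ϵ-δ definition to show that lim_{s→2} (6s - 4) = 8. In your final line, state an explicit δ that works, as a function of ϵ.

δ = ϵ/6

Let ϵ > 0 be given. We need δ > 0 so that 0 < |s − 2| < δ implies |(6s - 4) − 8| < ϵ.
Since (6s - 4) − 8 = 6(s − 2), we have |(6s - 4) − 8| = 6|s − 2|.
So 6|s − 2| < ϵ exactly when |s − 2| < ϵ/6.
Choosing δ = ϵ/6 gives |(6s - 4) − 8| = 6|s − 2| < ϵ whenever |s − 2| < δ.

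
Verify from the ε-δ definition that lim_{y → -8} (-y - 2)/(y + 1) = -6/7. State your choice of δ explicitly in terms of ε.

Suppose ε > 0. We want δ > 0 with 0 < |y + 8| < δ ⇒ |(-y - 2)/(y + 1) + 6/7| < ε.
Combining over a common denominator, (-y - 2)/(y + 1) + 6/7 = [(-y - 2)·(-7) − 6·(y + 1)] / [(-7)·(y + 1)] = 1(y + 8) / ((-7)(y + 1)).
So |(-y - 2)/(y + 1) + 6/7| = |y + 8| / (7·|y + 1|).
Require δ ≤ 7/2, so |y + 1| ≥ |-7| − |y + 8| > 7 − 7/2 = 7/2.
Hence |(-y - 2)/(y + 1) + 6/7| < |y + 8|/(7·(7/2)) = (2/49)|y + 8|, which is < ε once |y + 8| < (49/2)ε.
Take δ = min(7/2, (49/2)ε). Then 0 < |y + 8| < δ forces both bounds, so |(-y - 2)/(y + 1) + 6/7| < ε.

δ = min(7/2, (49/2)ε)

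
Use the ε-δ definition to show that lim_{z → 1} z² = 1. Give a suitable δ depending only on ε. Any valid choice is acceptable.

Fix ε > 0. We seek δ > 0 with 0 < |z − 1| < δ ⇒ |z² − 1| < ε.
Factor: z² − 1 = (z − 1)(z + 1), so |z² − 1| = |z − 1|·|z + 1|.
Restrict δ ≤ 2. Then |z − 1| < 2 gives |z| < 3, so by the triangle inequality |z + 1| ≤ 3 + 1 = 4.
Hence |z² − 1| ≤ 4|z − 1|, which is < ε once |z − 1| < ε/4.
Take δ = min(2, ε/4). If 0 < |z − 1| < δ then both bounds hold and |z² − 1| ≤ 4|z − 1| < 4·(ε/4) = ε.

δ = min(2, ε/4)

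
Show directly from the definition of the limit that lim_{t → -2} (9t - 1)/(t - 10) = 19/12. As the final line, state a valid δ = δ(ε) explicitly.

δ = min(6, (72/89)ε)

Let ε > 0 be given. We want δ > 0 with 0 < |t + 2| < δ ⇒ |(9t - 1)/(t - 10) − (19/12)| < ε.
Combining over a common denominator, (9t - 1)/(t - 10) − (19/12) = [(9t - 1)·(-12) − (-19)·(t - 10)] / [(-12)·(t - 10)] = -89(t + 2) / ((-12)(t - 10)).
So |(9t - 1)/(t - 10) − (19/12)| = 89|t + 2| / (12·|t − 10|).
Require δ ≤ 6, so |t − 10| ≥ |-12| − |t + 2| > 12 − 6 = 6.
Hence |(9t - 1)/(t - 10) − (19/12)| < 89|t + 2|/(12·6) = (89/72)|t + 2|, which is < ε once |t + 2| < (72/89)ε.
Take δ = min(6, (72/89)ε). Then 0 < |t + 2| < δ forces both bounds, so |(9t - 1)/(t - 10) − (19/12)| < ε.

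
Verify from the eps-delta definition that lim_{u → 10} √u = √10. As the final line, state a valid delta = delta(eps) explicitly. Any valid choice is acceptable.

Let eps > 0. We want delta > 0 such that 0 < |u − 10| < delta implies |√u − √10| < eps.
Multiplying by the conjugate, |√u − √10| = |u − 10|/(√u + √10).
Restrict delta ≤ 10 so that |u − 10| < 10 forces u > 0, and then √u + √10 > √10.
Hence |√u − √10| < |u − 10|/√10, which is < eps once |u − 10| < √10·eps.
Take delta = min(10, √10·eps). If 0 < |u − 10| < delta then u > 0 and |√u − √10| < |u − 10|/√10 < eps.

delta = min(10, √10·eps)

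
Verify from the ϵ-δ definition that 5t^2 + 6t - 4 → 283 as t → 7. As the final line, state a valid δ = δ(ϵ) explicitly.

δ = min(1, ϵ/81)

Let ϵ > 0 be given. We want δ > 0 such that 0 < |t − 7| < δ implies |(5t^2 + 6t - 4) − 283| < ϵ.
(5t^2 + 6t - 4) − 283 = 5t^2 + 6t - 287 = (t − 7)(5t + 41).
So |(5t^2 + 6t - 4) − 283| = |t − 7|·|5t + 41|.
Require δ ≤ 1. Then |t − 7| < 1 gives |t| < 8, and by the triangle inequality |5t + 41| ≤ 5·8 + 41 = 81.
Hence |(5t^2 + 6t - 4) − 283| ≤ 81|t − 7| < ϵ provided |t − 7| < ϵ/81.
Take δ = min(1, ϵ/81). Then 0 < |t − 7| < δ gives both |t − 7| < 1 and |t − 7| < ϵ/81, so |(5t^2 + 6t - 4) − 283| < ϵ.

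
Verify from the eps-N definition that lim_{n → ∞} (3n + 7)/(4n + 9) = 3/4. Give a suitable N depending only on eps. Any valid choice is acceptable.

Let eps > 0 be given. For n ≥ 1, |(3n + 7)/(4n + 9) − (3/4)| = |1|/(4(4n + 9)) = 1/(4(4n + 9)).
Since 4n + 9 ≥ 4n for n ≥ 1, this is ≤ 1/(4·4n) = (1/16)/n.
So |(3n + 7)/(4n + 9) − (3/4)| < eps whenever n > (1/16)/eps.
Take N = (1/16)/eps. If n > N then |(3n + 7)/(4n + 9) − (3/4)| ≤ (1/16)/n < eps.

N = (1/16)/eps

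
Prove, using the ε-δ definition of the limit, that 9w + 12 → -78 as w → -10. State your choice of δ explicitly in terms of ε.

δ = ε/9

Suppose ε > 0. We need δ > 0 so that 0 < |w + 10| < δ implies |(9w + 12) + 78| < ε.
Since (9w + 12) + 78 = 9(w + 10), we have |(9w + 12) + 78| = 9|w + 10|.
So 9|w + 10| < ε exactly when |w + 10| < ε/9.
Choosing δ = ε/9 gives |(9w + 12) + 78| = 9|w + 10| < ε whenever |w + 10| < δ.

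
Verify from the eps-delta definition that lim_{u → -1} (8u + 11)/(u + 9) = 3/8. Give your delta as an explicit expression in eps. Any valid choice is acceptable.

Let eps > 0 be given. We want delta > 0 with 0 < |u + 1| < delta ⇒ |(8u + 11)/(u + 9) − (3/8)| < eps.
Combining over a common denominator, (8u + 11)/(u + 9) − (3/8) = [(8u + 11)·8 − 3·(u + 9)] / [8·(u + 9)] = 61(u + 1) / (8(u + 9)).
So |(8u + 11)/(u + 9) − (3/8)| = 61|u + 1| / (8·|u + 9|).
Require delta ≤ 4, so |u + 9| ≥ |8| − |u + 1| > 8 − 4 = 4.
Hence |(8u + 11)/(u + 9) − (3/8)| < 61|u + 1|/(8·4) = (61/32)|u + 1|, which is < eps once |u + 1| < (32/61)eps.
Take delta = min(4, (32/61)eps). Then 0 < |u + 1| < delta forces both bounds, so |(8u + 11)/(u + 9) − (3/8)| < eps.

delta = min(4, (32/61)eps)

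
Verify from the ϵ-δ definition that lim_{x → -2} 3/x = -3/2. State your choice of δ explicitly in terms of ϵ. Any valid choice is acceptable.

Let ϵ > 0 be given. We seek δ > 0 such that 0 < |x + 2| < δ implies |3/x + 3/2| < ϵ.
|3/x + 3/2| = 3·|-2 − x|/(2·|x|) = 3|x + 2|/(2|x|).
Restrict δ ≤ 1. Then |x + 2| < 1 gives |x| > 1, so 2|x| > 2.
Then |3/x + 3/2| < 3|x + 2|/2, which is < ϵ when |x + 2| < (2/3)ϵ.
Take δ = min(1, (2/3)ϵ). Then 0 < |x + 2| < δ gives both |x + 2| < 1 and |x + 2| < (2/3)ϵ, so |3/x + 3/2| < ϵ.

δ = min(1, (2/3)ϵ)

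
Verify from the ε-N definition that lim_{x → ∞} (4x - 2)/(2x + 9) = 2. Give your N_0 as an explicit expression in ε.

Let ε > 0. We seek N_0 > 0 such that x > N_0 implies |(4x - 2)/(2x + 9) − 2| < ε.
(4x - 2)/(2x + 9) − 2 = (2(4x - 2) − 4(2x + 9)) / (2(2x + 9)) = -40/(2(2x + 9)).
For x > 0 we have 2x + 9 > 2x, so |(4x - 2)/(2x + 9) − 2| = 40/(2(2x + 9)) < 40/(2·2x) = 10/x.
Thus |(4x - 2)/(2x + 9) − 2| < ε whenever x > 10/ε.
Take N_0 = 10/ε. If x > N_0 then |(4x - 2)/(2x + 9) − 2| < 10/x < ε.

N_0 = 10/ε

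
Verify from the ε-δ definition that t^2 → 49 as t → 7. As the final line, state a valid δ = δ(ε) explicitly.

δ = min(1, ε/15)

Let ε > 0 be given. We seek δ > 0 with 0 < |t − 7| < δ ⇒ |t^2 − 49| < ε.
Factor: t^2 − 49 = (t − 7)(t + 7), so |t^2 − 49| = |t − 7|·|t + 7|.
Impose δ ≤ 1 so that |t| < 8; then |t + 7| ≤ 15.
Hence |t^2 − 49| ≤ 15|t − 7|, which is < ε once |t − 7| < ε/15.
Take δ = min(1, ε/15). If 0 < |t − 7| < δ then both bounds hold and |t^2 − 49| ≤ 15|t − 7| < 15·(ε/15) = ε.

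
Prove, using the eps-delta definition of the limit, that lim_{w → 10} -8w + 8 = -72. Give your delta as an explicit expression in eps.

Fix eps > 0. We need delta > 0 so that 0 < |w − 10| < delta implies |(-8w + 8) + 72| < eps.
Since (-8w + 8) + 72 = -8(w − 10), we have |(-8w + 8) + 72| = 8|w − 10|.
So 8|w − 10| < eps exactly when |w − 10| < eps/8.
Take delta = eps/8. If 0 < |w − 10| < delta then |(-8w + 8) + 72| = 8|w − 10| < 8·(eps/8) = eps.

delta = eps/8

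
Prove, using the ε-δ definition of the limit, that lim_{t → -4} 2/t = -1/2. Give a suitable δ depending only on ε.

Let ε > 0 be given. We seek δ > 0 such that 0 < |t + 4| < δ implies |2/t + 1/2| < ε.
|2/t + 1/2| = 2·|-4 − t|/(4·|t|) = 2|t + 4|/(4|t|).
Require δ ≤ 2 so that |t| > 4 − 2 = 2, hence 4|t| > 8.
Then |2/t + 1/2| < 2|t + 4|/8, which is < ε when |t + 4| < 4ε.
Take δ = min(2, 4ε). Then 0 < |t + 4| < δ gives both |t + 4| < 2 and |t + 4| < 4ε, so |2/t + 1/2| < ε.

δ = min(2, 4ε)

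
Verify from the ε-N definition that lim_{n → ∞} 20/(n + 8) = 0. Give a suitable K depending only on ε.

K = 20/ε

Let ε > 0 be given. For n ≥ 1, |20/(n + 8) − 0| = 20/(n + 8) ≤ 20/n.
We need 20/n < ε, i.e. n > 20/ε.
Take K = 20/ε. If n > K then |20/(n + 8)| ≤ 20/n < ε.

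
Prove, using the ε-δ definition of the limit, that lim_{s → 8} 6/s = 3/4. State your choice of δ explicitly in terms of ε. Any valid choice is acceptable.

Fix ε > 0. We seek δ > 0 such that 0 < |s − 8| < δ implies |6/s − (3/4)| < ε.
|6/s − (3/4)| = 6·|8 − s|/(8·|s|) = 6|s − 8|/(8|s|).
Require δ ≤ 4 so that |s| > 8 − 4 = 4, hence 8|s| > 32.
Then |6/s − (3/4)| < 6|s − 8|/32, which is < ε when |s − 8| < (16/3)ε.
Take δ = min(4, (16/3)ε). Then 0 < |s − 8| < δ gives both |s − 8| < 4 and |s − 8| < (16/3)ε, so |6/s − (3/4)| < ε.

δ = min(4, (16/3)ε)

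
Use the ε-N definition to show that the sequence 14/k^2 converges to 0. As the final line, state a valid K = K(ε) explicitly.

Fix ε > 0. For k ≥ 1, |14/k^2 − 0| = 14/k^2.
14/k^2 < ε ⇔ k^2 > 14/ε ⇔ k > (14/ε)^{1/2}.
Take K = (14/ε)^{1/2}. Then k > K implies 14/k^2 < ε.

K = (14/ε)^{1/2}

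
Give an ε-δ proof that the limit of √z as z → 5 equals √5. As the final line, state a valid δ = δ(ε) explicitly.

δ = min(5, √5·ε)

Fix ε > 0. We want δ > 0 such that 0 < |z − 5| < δ implies |√z − √5| < ε.
Multiplying by the conjugate, |√z − √5| = |z − 5|/(√z + √5).
Restrict δ ≤ 5 so that |z − 5| < 5 forces z > 0, and then √z + √5 > √5.
Hence |√z − √5| < |z − 5|/√5, which is < ε once |z − 5| < √5·ε.
Take δ = min(5, √5·ε). If 0 < |z − 5| < δ then z > 0 and |√z − √5| < |z − 5|/√5 < ε.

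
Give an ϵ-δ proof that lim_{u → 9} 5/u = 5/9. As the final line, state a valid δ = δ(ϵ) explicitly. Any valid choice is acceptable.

δ = min(9/2, (81/10)ϵ)

Fix ϵ > 0. We seek δ > 0 such that 0 < |u − 9| < δ implies |5/u − (5/9)| < ϵ.
|5/u − (5/9)| = 5·|9 − u|/(9·|u|) = 5|u − 9|/(9|u|).
Require δ ≤ 9/2 so that |u| > 9 − 9/2 = 9/2, hence 9|u| > 81/2.
Then |5/u − (5/9)| < 5|u − 9|/(81/2), which is < ϵ when |u − 9| < (81/10)ϵ.
Take δ = min(9/2, (81/10)ϵ). Then 0 < |u − 9| < δ gives both |u − 9| < 9/2 and |u − 9| < (81/10)ϵ, so |5/u − (5/9)| < ϵ.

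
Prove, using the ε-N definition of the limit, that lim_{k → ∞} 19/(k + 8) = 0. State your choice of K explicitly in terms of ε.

Let ε > 0. For k ≥ 1, |19/(k + 8) − 0| = 19/(k + 8) ≤ 19/k.
We need 19/k < ε, i.e. k > 19/ε.
Take K = 19/ε. If k > K then |19/(k + 8)| ≤ 19/k < ε.

K = 19/ε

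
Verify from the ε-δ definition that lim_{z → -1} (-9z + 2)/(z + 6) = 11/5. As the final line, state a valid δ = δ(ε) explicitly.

Let ε > 0 be given. We want δ > 0 with 0 < |z + 1| < δ ⇒ |(-9z + 2)/(z + 6) − (11/5)| < ε.
Combining over a common denominator, (-9z + 2)/(z + 6) − (11/5) = [(-9z + 2)·5 − 11·(z + 6)] / [5·(z + 6)] = -56(z + 1) / (5(z + 6)).
So |(-9z + 2)/(z + 6) − (11/5)| = 56|z + 1| / (5·|z + 6|).
Require δ ≤ 5/2, so |z + 6| ≥ |5| − |z + 1| > 5 − 5/2 = 5/2.
Hence |(-9z + 2)/(z + 6) − (11/5)| < 56|z + 1|/(5·(5/2)) = (112/25)|z + 1|, which is < ε once |z + 1| < (25/112)ε.
Take δ = min(5/2, (25/112)ε). Then 0 < |z + 1| < δ forces both bounds, so |(-9z + 2)/(z + 6) − (11/5)| < ε.

δ = min(5/2, (25/112)ε)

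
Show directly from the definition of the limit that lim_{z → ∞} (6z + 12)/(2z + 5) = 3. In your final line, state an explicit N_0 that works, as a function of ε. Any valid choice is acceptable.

Suppose ε > 0. We seek N_0 > 0 such that z > N_0 implies |(6z + 12)/(2z + 5) − 3| < ε.
(6z + 12)/(2z + 5) − 3 = (2(6z + 12) − 6(2z + 5)) / (2(2z + 5)) = -6/(2(2z + 5)).
For z > 0 we have 2z + 5 > 2z, so |(6z + 12)/(2z + 5) − 3| = 6/(2(2z + 5)) < 6/(2·2z) = (3/2)/z.
Thus |(6z + 12)/(2z + 5) − 3| < ε whenever z > (3/2)/ε.
Take N_0 = (3/2)/ε. If z > N_0 then |(6z + 12)/(2z + 5) − 3| < (3/2)/z < ε.

N_0 = (3/2)/ε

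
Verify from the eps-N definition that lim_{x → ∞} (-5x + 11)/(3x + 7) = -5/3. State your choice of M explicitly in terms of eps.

Let eps > 0 be given. We seek M > 0 such that x > M implies |(-5x + 11)/(3x + 7) + 5/3| < eps.
(-5x + 11)/(3x + 7) + 5/3 = (3(-5x + 11) − (-5)(3x + 7)) / (3(3x + 7)) = 68/(3(3x + 7)).
For x > 0 we have 3x + 7 > 3x, so |(-5x + 11)/(3x + 7) + 5/3| = 68/(3(3x + 7)) < 68/(3·3x) = (68/9)/x.
Thus |(-5x + 11)/(3x + 7) + 5/3| < eps whenever x > (68/9)/eps.
Take M = (68/9)/eps. If x > M then |(-5x + 11)/(3x + 7) + 5/3| < (68/9)/x < eps.

M = (68/9)/eps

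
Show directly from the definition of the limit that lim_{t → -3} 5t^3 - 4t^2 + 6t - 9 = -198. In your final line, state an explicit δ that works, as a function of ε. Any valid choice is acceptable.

δ = min(2, ε/283)

Let ε > 0. We want δ > 0 such that 0 < |t + 3| < δ implies |(5t^3 - 4t^2 + 6t - 9) + 198| < ε.
(5t^3 - 4t^2 + 6t - 9) + 198 = 5t^3 - 4t^2 + 6t + 189 = (t + 3)(5t^2 - 19t + 63).
So |(5t^3 - 4t^2 + 6t - 9) + 198| = |t + 3|·|5t^2 - 19t + 63|.
Assume first that |t + 3| < 2, so |t| < 5. Then |5t^2 - 19t + 63| ≤ 5·5^2 + 19·5 + 63 = 283.
Hence |(5t^3 - 4t^2 + 6t - 9) + 198| ≤ 283|t + 3| < ε provided |t + 3| < ε/283.
Take δ = min(2, ε/283). Then 0 < |t + 3| < δ gives both |t + 3| < 2 and |t + 3| < ε/283, so |(5t^3 - 4t^2 + 6t - 9) + 198| < ε.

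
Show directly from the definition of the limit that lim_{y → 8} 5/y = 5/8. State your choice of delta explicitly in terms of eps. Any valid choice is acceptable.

delta = min(4, (32/5)eps)

Let eps > 0. We seek delta > 0 such that 0 < |y − 8| < delta implies |5/y − (5/8)| < eps.
|5/y − (5/8)| = 5·|8 − y|/(8·|y|) = 5|y − 8|/(8|y|).
Require delta ≤ 4 so that |y| > 8 − 4 = 4, hence 8|y| > 32.
Then |5/y − (5/8)| < 5|y − 8|/32, which is < eps when |y − 8| < (32/5)eps.
Take delta = min(4, (32/5)eps). Then 0 < |y − 8| < delta gives both |y − 8| < 4 and |y − 8| < (32/5)eps, so |5/y − (5/8)| < eps.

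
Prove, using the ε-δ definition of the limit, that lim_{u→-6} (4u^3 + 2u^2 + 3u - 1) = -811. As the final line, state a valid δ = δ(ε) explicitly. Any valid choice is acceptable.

Let ε > 0 be given. We want δ > 0 such that 0 < |u + 6| < δ implies |(4u^3 + 2u^2 + 3u - 1) + 811| < ε.
(4u^3 + 2u^2 + 3u - 1) + 811 = 4u^3 + 2u^2 + 3u + 810 = (u + 6)(4u^2 - 22u + 135).
So |(4u^3 + 2u^2 + 3u - 1) + 811| = |u + 6|·|4u^2 - 22u + 135|.
Require δ ≤ 2. Then |u + 6| < 2 gives |u| < 8, and by the triangle inequality |4u^2 - 22u + 135| ≤ 4·8^2 + 22·8 + 135 = 567.
Hence |(4u^3 + 2u^2 + 3u - 1) + 811| ≤ 567|u + 6| < ε provided |u + 6| < ε/567.
Take δ = min(2, ε/567). Then 0 < |u + 6| < δ gives both |u + 6| < 2 and |u + 6| < ε/567, so |(4u^3 + 2u^2 + 3u - 1) + 811| < ε.

δ = min(2, ε/567)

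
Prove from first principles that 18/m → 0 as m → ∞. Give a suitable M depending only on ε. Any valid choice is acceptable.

Let ε > 0 be given. For m ≥ 1, |18/m − 0| = 18/(m) ≤ 18/m.
We need 18/m < ε, i.e. m > 18/ε.
Take M = 18/ε. If m > M then |18/m| ≤ 18/m < ε.

M = 18/ε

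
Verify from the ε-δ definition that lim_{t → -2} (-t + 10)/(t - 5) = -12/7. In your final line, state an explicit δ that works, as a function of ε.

Let ε > 0. We want δ > 0 with 0 < |t + 2| < δ ⇒ |(-t + 10)/(t - 5) + 12/7| < ε.
Combining over a common denominator, (-t + 10)/(t - 5) + 12/7 = [(-t + 10)·(-7) − 12·(t - 5)] / [(-7)·(t - 5)] = -5(t + 2) / ((-7)(t - 5)).
So |(-t + 10)/(t - 5) + 12/7| = 5|t + 2| / (7·|t − 5|).
Require δ ≤ 7/2, so |t − 5| ≥ |-7| − |t + 2| > 7 − 7/2 = 7/2.
Hence |(-t + 10)/(t - 5) + 12/7| < 5|t + 2|/(7·(7/2)) = (10/49)|t + 2|, which is < ε once |t + 2| < (49/10)ε.
Take δ = min(7/2, (49/10)ε). Then 0 < |t + 2| < δ forces both bounds, so |(-t + 10)/(t - 5) + 12/7| < ε.

δ = min(7/2, (49/10)ε)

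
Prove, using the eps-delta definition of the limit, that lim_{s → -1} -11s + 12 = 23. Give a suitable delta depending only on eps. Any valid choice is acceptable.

Fix eps > 0. We need delta > 0 so that 0 < |s + 1| < delta implies |(-11s + 12) − 23| < eps.
Since (-11s + 12) − 23 = -11(s + 1), we have |(-11s + 12) − 23| = 11|s + 1|.
Thus it suffices that |s + 1| < eps/11.
Take delta = eps/11. If 0 < |s + 1| < delta then |(-11s + 12) − 23| = 11|s + 1| < 11·(eps/11) = eps.

delta = eps/11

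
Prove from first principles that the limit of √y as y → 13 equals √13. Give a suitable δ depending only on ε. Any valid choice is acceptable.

δ = min(13, √13·ε)

Let ε > 0 be given. We want δ > 0 such that 0 < |y − 13| < δ implies |√y − √13| < ε.
Rationalise: √y − √13 = (y − 13)/(√y + √13), so |√y − √13| = |y − 13|/(√y + √13).
Restrict δ ≤ 13 so that |y − 13| < 13 forces y > 0, and then √y + √13 > √13.
Hence |√y − √13| < |y − 13|/√13, which is < ε once |y − 13| < √13·ε.
Take δ = min(13, √13·ε). If 0 < |y − 13| < δ then y > 0 and |√y − √13| < |y − 13|/√13 < ε.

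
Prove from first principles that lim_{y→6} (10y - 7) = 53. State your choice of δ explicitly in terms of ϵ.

δ = ϵ/10

Fix ϵ > 0. We need δ > 0 so that 0 < |y − 6| < δ implies |(10y - 7) − 53| < ϵ.
|(10y - 7) − 53| = |10y - 60| = 10|y − 6|.
Thus it suffices that |y − 6| < ϵ/10.
Choosing δ = ϵ/10 gives |(10y - 7) − 53| = 10|y − 6| < ϵ whenever |y − 6| < δ.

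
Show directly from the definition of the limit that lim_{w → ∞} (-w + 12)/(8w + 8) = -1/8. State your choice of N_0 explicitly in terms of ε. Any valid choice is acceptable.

N_0 = (13/8)/ε

Fix ε > 0. We seek N_0 > 0 such that w > N_0 implies |(-w + 12)/(8w + 8) + 1/8| < ε.
(-w + 12)/(8w + 8) + 1/8 = (8(-w + 12) − (-1)(8w + 8)) / (8(8w + 8)) = 104/(8(8w + 8)).
For w > 0 we have 8w + 8 > 8w, so |(-w + 12)/(8w + 8) + 1/8| = 104/(8(8w + 8)) < 104/(8·8w) = (13/8)/w.
Thus |(-w + 12)/(8w + 8) + 1/8| < ε whenever w > (13/8)/ε.
Take N_0 = (13/8)/ε. If w > N_0 then |(-w + 12)/(8w + 8) + 1/8| < (13/8)/w < ε.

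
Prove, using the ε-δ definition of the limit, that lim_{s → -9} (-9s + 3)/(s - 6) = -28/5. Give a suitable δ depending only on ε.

Fix ε > 0. We want δ > 0 with 0 < |s + 9| < δ ⇒ |(-9s + 3)/(s - 6) + 28/5| < ε.
Combining over a common denominator, (-9s + 3)/(s - 6) + 28/5 = [(-9s + 3)·(-15) − 84·(s - 6)] / [(-15)·(s - 6)] = 51(s + 9) / ((-15)(s - 6)).
So |(-9s + 3)/(s - 6) + 28/5| = 51|s + 9| / (15·|s − 6|).
Require δ ≤ 15/2, so |s − 6| ≥ |-15| − |s + 9| > 15 − 15/2 = 15/2.
Hence |(-9s + 3)/(s - 6) + 28/5| < 51|s + 9|/(15·(15/2)) = (34/75)|s + 9|, which is < ε once |s + 9| < (75/34)ε.
Take δ = min(15/2, (75/34)ε). Then 0 < |s + 9| < δ forces both bounds, so |(-9s + 3)/(s - 6) + 28/5| < ε.

δ = min(15/2, (75/34)ε)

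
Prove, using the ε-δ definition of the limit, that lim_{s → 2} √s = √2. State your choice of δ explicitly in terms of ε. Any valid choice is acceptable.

Fix ε > 0. We want δ > 0 such that 0 < |s − 2| < δ implies |√s − √2| < ε.
Multiplying by the conjugate, |√s − √2| = |s − 2|/(√s + √2).
Restrict δ ≤ 2 so that |s − 2| < 2 forces s > 0, and then √s + √2 > √2.
Hence |√s − √2| < |s − 2|/√2, which is < ε once |s − 2| < √2·ε.
Take δ = min(2, √2·ε). If 0 < |s − 2| < δ then s > 0 and |√s − √2| < |s − 2|/√2 < ε.

δ = min(2, √2·ε)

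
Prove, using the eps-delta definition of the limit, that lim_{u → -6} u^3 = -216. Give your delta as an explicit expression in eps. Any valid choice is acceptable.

delta = min(1, eps/127)

Let eps > 0. We seek delta > 0 with 0 < |u + 6| < delta ⇒ |u^3 + 216| < eps.
Factor: u^3 + 216 = (u + 6)(u^2 - 6u + 36), so |u^3 + 216| = |u + 6|·|u^2 - 6u + 36|.
Impose delta ≤ 1 so that |u| < 7; then |u^2 - 6u + 36| ≤ 127.
Hence |u^3 + 216| ≤ 127|u + 6|, which is < eps once |u + 6| < eps/127.
Take delta = min(1, eps/127). If 0 < |u + 6| < delta then both bounds hold and |u^3 + 216| ≤ 127|u + 6| < 127·(eps/127) = eps.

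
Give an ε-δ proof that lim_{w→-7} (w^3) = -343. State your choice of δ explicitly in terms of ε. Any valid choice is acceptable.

δ = min(1, ε/169)

Let ε > 0. We seek δ > 0 with 0 < |w + 7| < δ ⇒ |w^3 + 343| < ε.
Factor: w^3 + 343 = (w + 7)(w^2 - 7w + 49), so |w^3 + 343| = |w + 7|·|w^2 - 7w + 49|.
Impose δ ≤ 1 so that |w| < 8; then |w^2 - 7w + 49| ≤ 169.
Hence |w^3 + 343| ≤ 169|w + 7|, which is < ε once |w + 7| < ε/169.
Take δ = min(1, ε/169). If 0 < |w + 7| < δ then both bounds hold and |w^3 + 343| ≤ 169|w + 7| < 169·(ε/169) = ε.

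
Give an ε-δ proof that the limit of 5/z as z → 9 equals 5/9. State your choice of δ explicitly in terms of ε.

δ = min(9/2, (81/10)ε)

Suppose ε > 0. We seek δ > 0 such that 0 < |z − 9| < δ implies |5/z − (5/9)| < ε.
|5/z − (5/9)| = 5·|9 − z|/(9·|z|) = 5|z − 9|/(9|z|).
Require δ ≤ 9/2 so that |z| > 9 − 9/2 = 9/2, hence 9|z| > 81/2.
Then |5/z − (5/9)| < 5|z − 9|/(81/2), which is < ε when |z − 9| < (81/10)ε.
Take δ = min(9/2, (81/10)ε). Then 0 < |z − 9| < δ gives both |z − 9| < 9/2 and |z − 9| < (81/10)ε, so |5/z − (5/9)| < ε.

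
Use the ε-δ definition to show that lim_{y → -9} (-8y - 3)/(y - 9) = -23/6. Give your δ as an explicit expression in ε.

Fix ε > 0. We want δ > 0 with 0 < |y + 9| < δ ⇒ |(-8y - 3)/(y - 9) + 23/6| < ε.
Combining over a common denominator, (-8y - 3)/(y - 9) + 23/6 = [(-8y - 3)·(-18) − 69·(y - 9)] / [(-18)·(y - 9)] = 75(y + 9) / ((-18)(y - 9)).
So |(-8y - 3)/(y - 9) + 23/6| = 75|y + 9| / (18·|y − 9|).
Restrict δ ≤ 9. Then |y + 9| < 9 gives |y − 9| = |(y + 9) + (-18)| ≥ 18 − 9 = 9.
Hence |(-8y - 3)/(y - 9) + 23/6| < 75|y + 9|/(18·9) = (25/54)|y + 9|, which is < ε once |y + 9| < (54/25)ε.
Take δ = min(9, (54/25)ε). Then 0 < |y + 9| < δ forces both bounds, so |(-8y - 3)/(y - 9) + 23/6| < ε.

δ = min(9, (54/25)ε)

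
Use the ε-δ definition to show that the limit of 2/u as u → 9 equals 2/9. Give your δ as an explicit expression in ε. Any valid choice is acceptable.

δ = min(9/2, (81/4)ε)

Fix ε > 0. We seek δ > 0 such that 0 < |u − 9| < δ implies |2/u − (2/9)| < ε.
|2/u − (2/9)| = 2·|9 − u|/(9·|u|) = 2|u − 9|/(9|u|).
Restrict δ ≤ 9/2. Then |u − 9| < 9/2 gives |u| > 9/2, so 9|u| > 81/2.
Then |2/u − (2/9)| < 2|u − 9|/(81/2), which is < ε when |u − 9| < (81/4)ε.
Take δ = min(9/2, (81/4)ε). Then 0 < |u − 9| < δ gives both |u − 9| < 9/2 and |u − 9| < (81/4)ε, so |2/u − (2/9)| < ε.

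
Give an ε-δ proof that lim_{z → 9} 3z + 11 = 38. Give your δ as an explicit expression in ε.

δ = ε/3

Fix ε > 0. We need δ > 0 so that 0 < |z − 9| < δ implies |(3z + 11) − 38| < ε.
|(3z + 11) − 38| = |3z - 27| = 3|z − 9|.
So 3|z − 9| < ε exactly when |z − 9| < ε/3.
Take δ = ε/3. If 0 < |z − 9| < δ then |(3z + 11) − 38| = 3|z − 9| < 3·(ε/3) = ε.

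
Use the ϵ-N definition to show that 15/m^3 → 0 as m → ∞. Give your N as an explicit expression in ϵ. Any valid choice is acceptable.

Let ϵ > 0 be given. For m ≥ 1, |15/m^3 − 0| = 15/m^3.
15/m^3 < ϵ ⇔ m^3 > 15/ϵ ⇔ m > (15/ϵ)^{1/3}.
Take N = (15/ϵ)^{1/3}. Then m > N implies 15/m^3 < ϵ.

N = (15/ϵ)^{1/3}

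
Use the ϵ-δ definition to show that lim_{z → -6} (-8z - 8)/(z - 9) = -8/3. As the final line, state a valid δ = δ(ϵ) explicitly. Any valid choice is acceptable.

Fix ϵ > 0. We want δ > 0 with 0 < |z + 6| < δ ⇒ |(-8z - 8)/(z - 9) + 8/3| < ϵ.
Combining over a common denominator, (-8z - 8)/(z - 9) + 8/3 = [(-8z - 8)·(-15) − 40·(z - 9)] / [(-15)·(z - 9)] = 80(z + 6) / ((-15)(z - 9)).
So |(-8z - 8)/(z - 9) + 8/3| = 80|z + 6| / (15·|z − 9|).
Restrict δ ≤ 15/2. Then |z + 6| < 15/2 gives |z − 9| = |(z + 6) + (-15)| ≥ 15 − 15/2 = 15/2.
Hence |(-8z - 8)/(z - 9) + 8/3| < 80|z + 6|/(15·(15/2)) = (32/45)|z + 6|, which is < ϵ once |z + 6| < (45/32)ϵ.
Take δ = min(15/2, (45/32)ϵ). Then 0 < |z + 6| < δ forces both bounds, so |(-8z - 8)/(z - 9) + 8/3| < ϵ.

δ = min(15/2, (45/32)ϵ)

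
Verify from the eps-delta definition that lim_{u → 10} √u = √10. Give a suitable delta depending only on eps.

delta = min(10, √10·eps)

Fix eps > 0. We want delta > 0 such that 0 < |u − 10| < delta implies |√u − √10| < eps.
Rationalise: √u − √10 = (u − 10)/(√u + √10), so |√u − √10| = |u − 10|/(√u + √10).
Restrict delta ≤ 10 so that |u − 10| < 10 forces u > 0, and then √u + √10 > √10.
Hence |√u − √10| < |u − 10|/√10, which is < eps once |u − 10| < √10·eps.
Take delta = min(10, √10·eps). If 0 < |u − 10| < delta then u > 0 and |√u − √10| < |u − 10|/√10 < eps.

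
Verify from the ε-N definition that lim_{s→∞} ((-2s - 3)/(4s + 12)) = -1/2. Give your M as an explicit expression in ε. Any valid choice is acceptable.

M = (3/4)/ε

Fix ε > 0. We seek M > 0 such that s > M implies |(-2s - 3)/(4s + 12) + 1/2| < ε.
(-2s - 3)/(4s + 12) + 1/2 = (4(-2s - 3) − (-2)(4s + 12)) / (4(4s + 12)) = 12/(4(4s + 12)).
For s > 0 we have 4s + 12 > 4s, so |(-2s - 3)/(4s + 12) + 1/2| = 12/(4(4s + 12)) < 12/(4·4s) = (3/4)/s.
Thus |(-2s - 3)/(4s + 12) + 1/2| < ε whenever s > (3/4)/ε.
Take M = (3/4)/ε. If s > M then |(-2s - 3)/(4s + 12) + 1/2| < (3/4)/s < ε.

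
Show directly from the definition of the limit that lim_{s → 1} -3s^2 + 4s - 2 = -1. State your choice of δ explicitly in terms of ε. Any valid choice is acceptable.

Fix ε > 0. We want δ > 0 such that 0 < |s − 1| < δ implies |(-3s^2 + 4s - 2) + 1| < ε.
(-3s^2 + 4s - 2) + 1 = -3s^2 + 4s - 1 = (s − 1)(-3s + 1).
So |(-3s^2 + 4s - 2) + 1| = |s − 1|·|-3s + 1|.
Assume first that |s − 1| < 1, so |s| < 2. Then |-3s + 1| ≤ 3·2 + 1 = 7.
Hence |(-3s^2 + 4s - 2) + 1| ≤ 7|s − 1| < ε provided |s − 1| < ε/7.
Choosing δ = min(1, ε/7) ensures both conditions, hence |(-3s^2 + 4s - 2) + 1| < ε.

δ = min(1, ε/7)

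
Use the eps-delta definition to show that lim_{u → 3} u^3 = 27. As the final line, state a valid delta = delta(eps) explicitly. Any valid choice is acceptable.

delta = min(2, eps/49)

Let eps > 0. We seek delta > 0 with 0 < |u − 3| < delta ⇒ |u^3 − 27| < eps.
Factor: u^3 − 27 = (u − 3)(u^2 + 3u + 9), so |u^3 − 27| = |u − 3|·|u^2 + 3u + 9|.
Restrict delta ≤ 2. Then |u − 3| < 2 gives |u| < 5, so by the triangle inequality |u^2 + 3u + 9| ≤ 5^2 + 3·5 + 9 = 49.
Hence |u^3 − 27| ≤ 49|u − 3|, which is < eps once |u − 3| < eps/49.
Take delta = min(2, eps/49). If 0 < |u − 3| < delta then both bounds hold and |u^3 − 27| ≤ 49|u − 3| < 49·(eps/49) = eps.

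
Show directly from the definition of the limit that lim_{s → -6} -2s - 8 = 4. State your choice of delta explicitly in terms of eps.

delta = eps/2

Let eps > 0 be given. We need delta > 0 so that 0 < |s + 6| < delta implies |(-2s - 8) − 4| < eps.
|(-2s - 8) − 4| = |-2s - 12| = 2|s + 6|.
So 2|s + 6| < eps exactly when |s + 6| < eps/2.
Choosing delta = eps/2 gives |(-2s - 8) − 4| = 2|s + 6| < eps whenever |s + 6| < delta.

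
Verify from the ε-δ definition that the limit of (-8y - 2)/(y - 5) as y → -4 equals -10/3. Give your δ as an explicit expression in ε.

δ = min(9/2, (27/28)ε)

Let ε > 0. We want δ > 0 with 0 < |y + 4| < δ ⇒ |(-8y - 2)/(y - 5) + 10/3| < ε.
Combining over a common denominator, (-8y - 2)/(y - 5) + 10/3 = [(-8y - 2)·(-9) − 30·(y - 5)] / [(-9)·(y - 5)] = 42(y + 4) / ((-9)(y - 5)).
So |(-8y - 2)/(y - 5) + 10/3| = 42|y + 4| / (9·|y − 5|).
Restrict δ ≤ 9/2. Then |y + 4| < 9/2 gives |y − 5| = |(y + 4) + (-9)| ≥ 9 − 9/2 = 9/2.
Hence |(-8y - 2)/(y - 5) + 10/3| < 42|y + 4|/(9·(9/2)) = (28/27)|y + 4|, which is < ε once |y + 4| < (27/28)ε.
Take δ = min(9/2, (27/28)ε). Then 0 < |y + 4| < δ forces both bounds, so |(-8y - 2)/(y - 5) + 10/3| < ε.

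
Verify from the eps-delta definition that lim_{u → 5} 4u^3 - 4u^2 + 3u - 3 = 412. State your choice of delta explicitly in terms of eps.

delta = min(2, eps/391)

Fix eps > 0. We want delta > 0 such that 0 < |u − 5| < delta implies |(4u^3 - 4u^2 + 3u - 3) − 412| < eps.
(4u^3 - 4u^2 + 3u - 3) − 412 = 4u^3 - 4u^2 + 3u - 415 = (u − 5)(4u^2 + 16u + 83).
So |(4u^3 - 4u^2 + 3u - 3) − 412| = |u − 5|·|4u^2 + 16u + 83|.
Require delta ≤ 2. Then |u − 5| < 2 gives |u| < 7, and by the triangle inequality |4u^2 + 16u + 83| ≤ 4·7^2 + 16·7 + 83 = 391.
Hence |(4u^3 - 4u^2 + 3u - 3) − 412| ≤ 391|u − 5| < eps provided |u − 5| < eps/391.
Choosing delta = min(2, eps/391) ensures both conditions, hence |(4u^3 - 4u^2 + 3u - 3) − 412| < eps.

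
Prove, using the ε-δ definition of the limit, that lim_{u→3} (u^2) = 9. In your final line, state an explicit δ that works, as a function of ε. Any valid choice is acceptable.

Let ε > 0 be given. We seek δ > 0 with 0 < |u − 3| < δ ⇒ |u^2 − 9| < ε.
Factor: u^2 − 9 = (u − 3)(u + 3), so |u^2 − 9| = |u − 3|·|u + 3|.
Impose δ ≤ 2 so that |u| < 5; then |u + 3| ≤ 8.
Hence |u^2 − 9| ≤ 8|u − 3|, which is < ε once |u − 3| < ε/8.
Take δ = min(2, ε/8). If 0 < |u − 3| < δ then both bounds hold and |u^2 − 9| ≤ 8|u − 3| < 8·(ε/8) = ε.

δ = min(2, ε/8)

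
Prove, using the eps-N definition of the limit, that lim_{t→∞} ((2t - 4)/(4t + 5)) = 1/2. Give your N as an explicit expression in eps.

Let eps > 0 be given. We seek N > 0 such that t > N implies |(2t - 4)/(4t + 5) − (1/2)| < eps.
(2t - 4)/(4t + 5) − (1/2) = (4(2t - 4) − 2(4t + 5)) / (4(4t + 5)) = -26/(4(4t + 5)).
For t > 0 we have 4t + 5 > 4t, so |(2t - 4)/(4t + 5) − (1/2)| = 26/(4(4t + 5)) < 26/(4·4t) = (13/8)/t.
Thus |(2t - 4)/(4t + 5) − (1/2)| < eps whenever t > (13/8)/eps.
Take N = (13/8)/eps. If t > N then |(2t - 4)/(4t + 5) − (1/2)| < (13/8)/t < eps.

N = (13/8)/eps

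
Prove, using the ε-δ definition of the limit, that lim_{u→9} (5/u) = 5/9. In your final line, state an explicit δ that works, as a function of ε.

Suppose ε > 0. We seek δ > 0 such that 0 < |u − 9| < δ implies |5/u − (5/9)| < ε.
|5/u − (5/9)| = 5·|9 − u|/(9·|u|) = 5|u − 9|/(9|u|).
Restrict δ ≤ 9/2. Then |u − 9| < 9/2 gives |u| > 9/2, so 9|u| > 81/2.
Then |5/u − (5/9)| < 5|u − 9|/(81/2), which is < ε when |u − 9| < (81/10)ε.
Take δ = min(9/2, (81/10)ε). Then 0 < |u − 9| < δ gives both |u − 9| < 9/2 and |u − 9| < (81/10)ε, so |5/u − (5/9)| < ε.

δ = min(9/2, (81/10)ε)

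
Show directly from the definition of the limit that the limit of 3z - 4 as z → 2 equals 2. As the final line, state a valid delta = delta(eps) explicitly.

delta = eps/3

Suppose eps > 0. We need delta > 0 so that 0 < |z − 2| < delta implies |(3z - 4) − 2| < eps.
Since (3z - 4) − 2 = 3(z − 2), we have |(3z - 4) − 2| = 3|z − 2|.
So 3|z − 2| < eps exactly when |z − 2| < eps/3.
Take delta = eps/3. If 0 < |z − 2| < delta then |(3z - 4) − 2| = 3|z − 2| < 3·(eps/3) = eps.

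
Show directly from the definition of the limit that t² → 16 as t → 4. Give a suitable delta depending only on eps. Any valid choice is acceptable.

Let eps > 0. We seek delta > 0 with 0 < |t − 4| < delta ⇒ |t² − 16| < eps.
Factor: t² − 16 = (t − 4)(t + 4), so |t² − 16| = |t − 4|·|t + 4|.
Impose delta ≤ 2 so that |t| < 6; then |t + 4| ≤ 10.
Hence |t² − 16| ≤ 10|t − 4|, which is < eps once |t − 4| < eps/10.
Take delta = min(2, eps/10). If 0 < |t − 4| < delta then both bounds hold and |t² − 16| ≤ 10|t − 4| < 10·(eps/10) = eps.

delta = min(2, eps/10)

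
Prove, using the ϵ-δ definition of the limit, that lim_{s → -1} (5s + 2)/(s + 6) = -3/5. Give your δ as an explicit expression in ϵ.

Let ϵ > 0 be given. We want δ > 0 with 0 < |s + 1| < δ ⇒ |(5s + 2)/(s + 6) + 3/5| < ϵ.
Combining over a common denominator, (5s + 2)/(s + 6) + 3/5 = [(5s + 2)·5 − (-3)·(s + 6)] / [5·(s + 6)] = 28(s + 1) / (5(s + 6)).
So |(5s + 2)/(s + 6) + 3/5| = 28|s + 1| / (5·|s + 6|).
Require δ ≤ 5/2, so |s + 6| ≥ |5| − |s + 1| > 5 − 5/2 = 5/2.
Hence |(5s + 2)/(s + 6) + 3/5| < 28|s + 1|/(5·(5/2)) = (56/25)|s + 1|, which is < ϵ once |s + 1| < (25/56)ϵ.
Take δ = min(5/2, (25/56)ϵ). Then 0 < |s + 1| < δ forces both bounds, so |(5s + 2)/(s + 6) + 3/5| < ϵ.

δ = min(5/2, (25/56)ϵ)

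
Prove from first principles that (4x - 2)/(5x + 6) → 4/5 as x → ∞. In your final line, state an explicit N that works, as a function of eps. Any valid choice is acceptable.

N = (34/25)/eps

Fix eps > 0. We seek N > 0 such that x > N implies |(4x - 2)/(5x + 6) − (4/5)| < eps.
(4x - 2)/(5x + 6) − (4/5) = (5(4x - 2) − 4(5x + 6)) / (5(5x + 6)) = -34/(5(5x + 6)).
For x > 0 we have 5x + 6 > 5x, so |(4x - 2)/(5x + 6) − (4/5)| = 34/(5(5x + 6)) < 34/(5·5x) = (34/25)/x.
Thus |(4x - 2)/(5x + 6) − (4/5)| < eps whenever x > (34/25)/eps.
Take N = (34/25)/eps. If x > N then |(4x - 2)/(5x + 6) − (4/5)| < (34/25)/x < eps.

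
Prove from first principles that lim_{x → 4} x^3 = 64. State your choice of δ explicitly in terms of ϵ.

Let ϵ > 0. We seek δ > 0 with 0 < |x − 4| < δ ⇒ |x^3 − 64| < ϵ.
Factor: x^3 − 64 = (x − 4)(x^2 + 4x + 16), so |x^3 − 64| = |x − 4|·|x^2 + 4x + 16|.
Impose δ ≤ 2 so that |x| < 6; then |x^2 + 4x + 16| ≤ 76.
Hence |x^3 − 64| ≤ 76|x − 4|, which is < ϵ once |x − 4| < ϵ/76.
Take δ = min(2, ϵ/76). If 0 < |x − 4| < δ then both bounds hold and |x^3 − 64| ≤ 76|x − 4| < 76·(ϵ/76) = ϵ.

δ = min(2, ϵ/76)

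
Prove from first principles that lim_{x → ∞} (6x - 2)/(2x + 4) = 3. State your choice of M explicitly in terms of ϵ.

M = 7/ϵ

Let ϵ > 0. We seek M > 0 such that x > M implies |(6x - 2)/(2x + 4) − 3| < ϵ.
(6x - 2)/(2x + 4) − 3 = (2(6x - 2) − 6(2x + 4)) / (2(2x + 4)) = -28/(2(2x + 4)).
For x > 0 we have 2x + 4 > 2x, so |(6x - 2)/(2x + 4) − 3| = 28/(2(2x + 4)) < 28/(2·2x) = 7/x.
Thus |(6x - 2)/(2x + 4) − 3| < ϵ whenever x > 7/ϵ.
Take M = 7/ϵ. If x > M then |(6x - 2)/(2x + 4) − 3| < 7/x < ϵ.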